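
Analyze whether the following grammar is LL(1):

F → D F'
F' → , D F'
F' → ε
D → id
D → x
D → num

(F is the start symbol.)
Relevant sets:
  FOLLOW(F') = { $ }

For F':
  PREDICT(F' → ',' D F') = { ',' }
  PREDICT(F' → ε) = { $ }
For D:
  PREDICT(D → id) = { 'id' }
  PREDICT(D → x) = { 'x' }
  PREDICT(D → num) = { 'num' }
F has a single production, so nothing to check there.

All predict sets are disjoint. The grammar IS LL(1).

Answer: Yes, the grammar is LL(1).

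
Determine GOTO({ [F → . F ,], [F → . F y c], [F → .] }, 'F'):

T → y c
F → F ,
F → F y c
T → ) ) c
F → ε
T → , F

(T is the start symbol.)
{ [F → F . ,], [F → F . y c] }

GOTO(I, 'F') = CLOSURE({ [A → αX.β] : [A → α.Xβ] ∈ I, X = 'F' })

Items with dot before 'F', with the dot advanced:
  [F → . F ,] → [F → F . ,]
  [F → . F y c] → [F → F . y c]
Closure adds nothing (no advanced item has the dot before a non-terminal).

GOTO = { [F → F . ,], [F → F . y c] }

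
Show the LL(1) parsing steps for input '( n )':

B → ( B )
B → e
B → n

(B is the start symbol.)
LL(1) parsing maintains a stack (initially the start symbol over $) and the input. At each step: if the stack top is a terminal, match it against the current input token; if it is a non-terminal N, replace it with the RHS of M[N, lookahead] (the unique production whose predict set contains the lookahead).

Stack is shown with the top on the left.

Stack    Input    Action
------------------------
B $      ( n ) $  output B → ( B )
( B ) $  ( n ) $  match '('
B ) $    n ) $    output B → n
n ) $    n ) $    match 'n'
) $      ) $      match ')'
$        $        accept

The string is accepted.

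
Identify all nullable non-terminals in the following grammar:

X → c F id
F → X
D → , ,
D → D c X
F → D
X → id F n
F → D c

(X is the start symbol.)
None

A non-terminal is nullable if it can derive ε (the empty string): either it has an ε-production, or it has a production whose right-hand side consists entirely of nullable non-terminals.

There are no ε-productions, so no non-terminal can derive ε.
No non-terminals are nullable.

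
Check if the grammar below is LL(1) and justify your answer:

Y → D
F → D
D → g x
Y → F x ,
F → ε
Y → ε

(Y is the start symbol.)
A grammar is LL(1) if for each non-terminal N with multiple productions, the predict sets of those productions are pairwise disjoint, where PREDICT(N → α) = (FIRST(α) \ {ε}) ∪ (FOLLOW(N) if α ⇒* ε).

Relevant sets:
  FIRST(D) = { 'g' }
  FIRST(F) = { 'g', ε }
  FOLLOW(Y) = { $ }
  FOLLOW(F) = { 'x' }

For Y:
  PREDICT(Y → D) = { 'g' }
  PREDICT(Y → F x ',') = { 'g', 'x' }
  PREDICT(Y → ε) = { $ }
For F:
  PREDICT(F → D) = { 'g' }
  PREDICT(F → ε) = { 'x' }
D has a single production, so nothing to check there.

Conflict found: Predict set conflict for Y: { 'g' }
The grammar is NOT LL(1).

Answer: No. Predict set conflict for Y: { 'g' }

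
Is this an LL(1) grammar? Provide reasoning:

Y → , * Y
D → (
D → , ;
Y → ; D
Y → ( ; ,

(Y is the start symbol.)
Yes, the grammar is LL(1).

For Y:
  PREDICT(Y → ',' '*' Y) = { ',' }
  PREDICT(Y → ';' D) = { ';' }
  PREDICT(Y → '(' ';' ',') = { '(' }
For D:
  PREDICT(D → '(') = { '(' }
  PREDICT(D → ',' ';') = { ',' }

All predict sets are disjoint. The grammar IS LL(1).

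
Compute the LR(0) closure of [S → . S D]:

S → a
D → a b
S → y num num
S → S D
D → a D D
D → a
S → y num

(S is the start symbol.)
{ [S → . S D], [S → . a], [S → . y num num], [S → . y num] }

To compute CLOSURE, for each item [A → α.Bβ] where B is a non-terminal, add [B → .γ] for all productions B → γ; repeat for the newly added items until nothing changes.

Start with: [S → . S D]
  [S → . S D] has the dot before S: add [S → . a], [S → . y num num], [S → . y num]
No further items can be added.

CLOSURE = { [S → . S D], [S → . a], [S → . y num num], [S → . y num] }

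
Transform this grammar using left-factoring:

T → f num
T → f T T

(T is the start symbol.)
T → f T'
T' → num
T' → T T

Left-factoring transforms A → αβ₁ | αβ₂ into A → αA' and A' → β₁ | β₂
(α is the longest common prefix among the alternatives). Repeat until
no nonterminal has two alternatives with a common prefix.

Round 1: T has alternatives sharing prefix 'f'. Introduce T': T → f T'
  Add: T' → num
  Add: T' → T T

No remaining common prefixes — done.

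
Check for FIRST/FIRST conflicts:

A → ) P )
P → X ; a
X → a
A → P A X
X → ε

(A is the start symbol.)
FIRST sets of the non-terminals at (or reachable through a nullable prefix from) the front of some alternative:
  FIRST(P) = { ';', 'a' }

Productions for A:
  A → ) P ): FIRST = { ')' }
  A → P A X: FIRST = { ';', 'a' }
Productions for X:
  X → a: FIRST = { 'a' }
  X → ε: FIRST = { ε }
P has only one production, so no FIRST/FIRST conflict is possible there.

All alternatives of each non-terminal have pairwise disjoint FIRST sets.

Answer: No FIRST/FIRST conflicts.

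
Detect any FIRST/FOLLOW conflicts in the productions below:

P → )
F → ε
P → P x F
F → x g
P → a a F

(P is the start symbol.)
Yes. F → x g with FOLLOW(F) on { 'x' }

Nullable non-terminals: F.

F: nullable alternative(s) F → ε; FOLLOW(F) = { $, 'x' }
  F → ε: FIRST \ {ε} = { } — this is the only nullable alternative, skip
  F → x g: FIRST \ {ε} = { 'x' } — overlaps FOLLOW(F) on { 'x' }: CONFLICT

P has no nullable alternative, so no FIRST/FOLLOW check is needed there.

So the grammar has 1 FIRST/FOLLOW conflict (marked CONFLICT above).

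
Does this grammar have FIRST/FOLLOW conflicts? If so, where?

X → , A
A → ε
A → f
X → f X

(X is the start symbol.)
No FIRST/FOLLOW conflicts.

A FIRST/FOLLOW conflict occurs when a non-terminal N has a nullable alternative N → β (β ⇒* ε) and another alternative N → α with FIRST(α) ∩ FOLLOW(N) ≠ ∅: on such a lookahead the parser cannot decide between expanding α and letting N vanish via β.

Nullable non-terminals: A.

A: nullable alternative(s) A → ε; FOLLOW(A) = { $ }
  A → ε: FIRST \ {ε} = { } — this is the only nullable alternative, skip
  A → f: FIRST \ {ε} = { 'f' } — disjoint from FOLLOW(A)

X has no nullable alternative, so no FIRST/FOLLOW check is needed there.

No FIRST/FOLLOW conflicts found.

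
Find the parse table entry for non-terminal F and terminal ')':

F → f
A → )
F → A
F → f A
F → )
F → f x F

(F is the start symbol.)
To find M[F, ')'], we find productions for F where ')' is in the predict set (PREDICT(N → α) = (FIRST(α) \ {ε}) ∪ (FOLLOW(N) if α ⇒* ε)).

Relevant sets:
  FIRST(A) = { ')' }

F → f: PREDICT = { 'f' }
F → A: PREDICT = { ')' }
  ')' is in predict set, so this production goes in M[F, ')']
F → f A: PREDICT = { 'f' }
F → ): PREDICT = { ')' }
  ')' is in predict set, so this production goes in M[F, ')']
F → f x F: PREDICT = { 'f' }

M[F, ')'] = F → A, F → )  (a multiply-defined cell — the grammar is not LL(1))

Answer: F → A, F → )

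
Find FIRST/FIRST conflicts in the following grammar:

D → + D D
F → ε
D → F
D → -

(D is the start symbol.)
A FIRST/FIRST conflict occurs when two productions N → α and N → β for the same non-terminal have FIRST(α) ∩ FIRST(β) ≠ ∅ (with ε ∈ FIRST of a nullable right-hand side, so two nullable alternatives also conflict).

FIRST sets of the non-terminals at (or reachable through a nullable prefix from) the front of some alternative:
  FIRST(F) = { ε }

Productions for D:
  D → + D D: FIRST = { '+' }
  D → F: FIRST = { ε }
  D → -: FIRST = { '-' }
F has only one production, so no FIRST/FIRST conflict is possible there.

All alternatives of each non-terminal have pairwise disjoint FIRST sets.

Answer: No FIRST/FIRST conflicts.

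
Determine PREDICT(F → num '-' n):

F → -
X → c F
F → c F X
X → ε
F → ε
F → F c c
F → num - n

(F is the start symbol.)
{ 'num' }

PREDICT(F → num '-' n) = (FIRST(RHS) \ {ε}) ∪ (FOLLOW(F) if ε ∈ FIRST(RHS), i.e. RHS ⇒* ε)
FIRST(num '-' n) = { 'num' }
ε ∉ FIRST(num '-' n), so FOLLOW(F) is not added.
PREDICT(F → num '-' n) = { 'num' }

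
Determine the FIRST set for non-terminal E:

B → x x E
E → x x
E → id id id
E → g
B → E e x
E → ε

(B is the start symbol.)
{ 'g', 'id', 'x', ε }

To compute FIRST(E), examine every production with E on the left-hand side, reading each right-hand side left to right until a non-nullable symbol is reached.

From E → x x:
  - x is a terminal: add 'x' and stop
From E → id id id:
  - id is a terminal: add 'id' and stop
From E → g:
  - g is a terminal: add 'g' and stop
From E → ε:
  - ε-production, so ε ∈ FIRST(E)

Collecting: FIRST(E) = { 'g', 'id', 'x', ε }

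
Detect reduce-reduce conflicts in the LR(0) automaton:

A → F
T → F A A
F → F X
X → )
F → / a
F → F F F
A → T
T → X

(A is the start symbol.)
A reduce-reduce conflict occurs when an LR(0) state has two complete items [A → α .] and [B → β .] — both call for a reduction, and with no lookahead the parser cannot choose between them.

Augment with A' → A and build the canonical LR(0) collection (I0 = CLOSURE({[A' → . A]}), then GOTO on every symbol after a dot until no new states appear). It has 13 states:
  I0: { [A → . F], [A → . T], [A' → . A], [F → . / a], [F → . F F F], [F → . F X], [T → . F A A], [T → . X], [X → . )] }  — shift
  I1: { [X → ) .] }  — reduce
  I2: { [F → / . a] }  — shift
  I3: { [A' → A .] }  — accept
  I4: { [A → . F], [A → . T], [A → F .], [F → . / a], [F → . F F F], [F → . F X], [F → F . F F], [F → F . X], [T → . F A A], [T → . X], [T → F . A A], [X → . )] }  — shift, reduce
  I5: { [A → T .] }  — reduce
  I6: { [T → X .] }  — reduce
  I7: { [A → . F], [A → . T], [F → . / a], [F → . F F F], [F → . F X], [T → . F A A], [T → . X], [T → F A . A], [X → . )] }  — shift
  I8: { [A → . F], [A → . T], [A → F .], [F → . / a], [F → . F F F], [F → . F X], [F → F . F F], [F → F . X], [F → F F . F], [T → . F A A], [T → . X], [T → F . A A], [X → . )] }  — shift, reduce
  I9: { [F → F X .], [T → X .] }  — 2 reduces
  I10: { [A → . F], [A → . T], [A → F .], [F → . / a], [F → . F F F], [F → . F X], [F → F . F F], [F → F . X], [F → F F . F], [F → F F F .], [T → . F A A], [T → . X], [T → F . A A], [X → . )] }  — shift, 2 reduces
  I11: { [T → F A A .] }  — reduce
  I12: { [F → / a .] }  — reduce

I9 contains complete items [F → F X .], [T → X .] — reduce-reduce conflict.
I10 contains complete items [A → F .], [F → F F F .] — reduce-reduce conflict.

Answer: Yes — I9: [F → F X .] vs [T → X .]; I10: [A → F .] vs [F → F F F .]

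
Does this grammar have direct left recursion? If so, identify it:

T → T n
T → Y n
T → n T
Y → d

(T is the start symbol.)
Yes, T is left-recursive

Direct left recursion occurs when N → N α for some non-terminal N (the right-hand side begins with the left-hand side itself).

T → T n: LEFT RECURSIVE (starts with T)
T → Y n: starts with Y
T → n T: starts with n
Y → d: starts with d

The grammar has direct left recursion on: T.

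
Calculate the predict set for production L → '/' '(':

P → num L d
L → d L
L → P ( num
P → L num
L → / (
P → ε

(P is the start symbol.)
{ '/' }

PREDICT(L → '/' '(') = (FIRST(RHS) \ {ε}) ∪ (FOLLOW(L) if ε ∈ FIRST(RHS), i.e. RHS ⇒* ε)
FIRST('/' '(') = { '/' }
ε ∉ FIRST('/' '('), so FOLLOW(L) is not added.
PREDICT(L → '/' '(') = { '/' }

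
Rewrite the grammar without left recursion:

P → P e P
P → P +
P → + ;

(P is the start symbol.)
P → + ; P'
P' → e P P'
P' → + P'
P' → ε

P is directly left-recursive. The standard transformation for
  A → A α₁ | ... | A α_m | β₁ | ... | β_n
is
  A  → β₁ A' | ... | β_n A'
  A' → α₁ A' | ... | α_m A' | ε

P → + ; becomes P → + ; P'
P → P e P becomes P' → e P P'
P → P + becomes P' → + P'
Add P' → ε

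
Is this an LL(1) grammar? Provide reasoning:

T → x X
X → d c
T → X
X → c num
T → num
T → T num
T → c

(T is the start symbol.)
No. Predict set conflict for T: { 'x' }

Relevant sets:
  FIRST(X) = { 'c', 'd' }
  FIRST(T) = { 'c', 'd', 'num', 'x' }

For T:
  PREDICT(T → x X) = { 'x' }
  PREDICT(T → X) = { 'c', 'd' }
  PREDICT(T → num) = { 'num' }
  PREDICT(T → T num) = { 'c', 'd', 'num', 'x' }
  PREDICT(T → c) = { 'c' }
For X:
  PREDICT(X → d c) = { 'd' }
  PREDICT(X → c num) = { 'c' }

Conflict found: Predict set conflict for T: { 'x' }
The grammar is NOT LL(1).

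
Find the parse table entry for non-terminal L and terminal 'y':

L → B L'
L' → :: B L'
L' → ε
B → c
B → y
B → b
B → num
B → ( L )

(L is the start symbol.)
L → B L'

To find M[L, 'y'], we find productions for L where 'y' is in the predict set (PREDICT(N → α) = (FIRST(α) \ {ε}) ∪ (FOLLOW(N) if α ⇒* ε)).

Relevant sets:
  FIRST(B) = { '(', 'b', 'c', 'num', 'y' }

L → B L': PREDICT = { '(', 'b', 'c', 'num', 'y' }
  'y' is in predict set, so this production goes in M[L, 'y']

M[L, 'y'] = L → B L'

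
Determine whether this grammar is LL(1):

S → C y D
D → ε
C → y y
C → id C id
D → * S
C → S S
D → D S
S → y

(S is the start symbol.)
Relevant sets:
  FIRST(C) = { 'id', 'y' }
  FIRST(D) = { '*', 'id', 'y', ε }
  FIRST(S) = { 'id', 'y' }
  FOLLOW(D) = { $, 'id', 'y' }

For S:
  PREDICT(S → C y D) = { 'id', 'y' }
  PREDICT(S → y) = { 'y' }
For D:
  PREDICT(D → ε) = { $, 'id', 'y' }
  PREDICT(D → '*' S) = { '*' }
  PREDICT(D → D S) = { '*', 'id', 'y' }
For C:
  PREDICT(C → y y) = { 'y' }
  PREDICT(C → id C id) = { 'id' }
  PREDICT(C → S S) = { 'id', 'y' }

Conflict found: Predict set conflict for S: { 'y' }
The grammar is NOT LL(1).

Answer: No. Predict set conflict for S: { 'y' }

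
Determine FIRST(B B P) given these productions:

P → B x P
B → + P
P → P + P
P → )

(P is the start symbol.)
{ '+' }

FIRST sets of the non-terminals involved (from the grammar, by fixed-point iteration):
  FIRST(B) = { '+' }

To compute FIRST(B B P), process the symbols left to right:
Symbol B is a non-terminal. Add FIRST(B) \ {ε} = { '+' }
B is not nullable (ε ∉ FIRST(B)), so stop here.
FIRST(B B P) = { '+' }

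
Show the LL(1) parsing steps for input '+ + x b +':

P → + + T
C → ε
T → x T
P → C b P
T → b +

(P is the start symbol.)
LL(1) parsing maintains a stack (initially the start symbol over $) and the input. At each step: if the stack top is a terminal, match it against the current input token; if it is a non-terminal N, replace it with the RHS of M[N, lookahead] (the unique production whose predict set contains the lookahead).

Stack is shown with the top on the left.

Stack    Input        Action
----------------------------
P $      + + x b + $  output P → + + T
+ + T $  + + x b + $  match '+'
+ T $    + x b + $    match '+'
T $      x b + $      output T → x T
x T $    x b + $      match 'x'
T $      b + $        output T → b +
b + $    b + $        match 'b'
+ $      + $          match '+'
$        $            accept

The string is accepted.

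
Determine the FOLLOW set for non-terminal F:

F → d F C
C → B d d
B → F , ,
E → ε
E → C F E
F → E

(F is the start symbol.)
{ $, ',', 'd' }

F is the start symbol, so $ ∈ FOLLOW(F).
In F → d F C: F is followed by C, add FIRST(C) \ {ε} = { ',', 'd' }
In B → F , ,: F is followed by ',' ',', add FIRST(',' ',') \ {ε} = { ',' }
In E → C F E: F is followed by E, add FIRST(E) \ {ε} = { ',', 'd' }
  E is nullable, so also add FOLLOW(E)

The FOLLOW sets referred to above (computed the same way, to a fixed point):
  FOLLOW(E) = { $, ',', 'd' }

Taking the union: FOLLOW(F) = { $, ',', 'd' }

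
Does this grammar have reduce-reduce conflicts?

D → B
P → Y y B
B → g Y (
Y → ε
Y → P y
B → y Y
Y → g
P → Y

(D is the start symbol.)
Yes — I6: [B → y Y .] vs [P → Y .]

A reduce-reduce conflict occurs when an LR(0) state has two complete items [A → α .] and [B → β .] — both call for a reduction, and with no lookahead the parser cannot choose between them.

Augment with D' → D and build the canonical LR(0) collection (I0 = CLOSURE({[D' → . D]}), then GOTO on every symbol after a dot until no new states appear). It has 13 states:
  I0: { [B → . g Y (], [B → . y Y], [D → . B], [D' → . D] }  — shift
  I1: { [D → B .] }  — reduce
  I2: { [D' → D .] }  — accept
  I3: { [B → g . Y (], [P → . Y y B], [P → . Y], [Y → . P y], [Y → . g], [Y → .] }  — shift, reduce
  I4: { [B → y . Y], [P → . Y y B], [P → . Y], [Y → . P y], [Y → . g], [Y → .] }  — shift, reduce
  I5: { [Y → P . y] }  — shift
  I6: { [B → y Y .], [P → Y . y B], [P → Y .] }  — shift, 2 reduces
  I7: { [Y → g .] }  — reduce
  I8: { [B → . g Y (], [B → . y Y], [P → Y y . B] }  — shift
  I9: { [P → Y y B .] }  — reduce
  I10: { [Y → P y .] }  — reduce
  I11: { [B → g Y . (], [P → Y . y B], [P → Y .] }  — shift, reduce
  I12: { [B → g Y ( .] }  — reduce

I6 contains complete items [B → y Y .], [P → Y .] — reduce-reduce conflict.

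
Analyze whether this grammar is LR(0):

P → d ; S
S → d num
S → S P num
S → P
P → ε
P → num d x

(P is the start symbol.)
No. Shift-reduce conflict between [P → .] and [P → . d ; S]

Augment with P' → P and build the canonical LR(0) collection (I0 = CLOSURE({[P' → . P]}), then GOTO on every symbol after a dot until no new states appear). It has 13 states:
  I0: { [P → . d ; S], [P → . num d x], [P → .], [P' → . P] }  — shift, reduce
  I1: { [P' → P .] }  — accept
  I2: { [P → d . ; S] }  — shift
  I3: { [P → num . d x] }  — shift
  I4: { [P → num d . x] }  — shift
  I5: { [P → num d x .] }  — reduce
  I6: { [P → . d ; S], [P → . num d x], [P → .], [P → d ; . S], [S → . P], [S → . S P num], [S → . d num] }  — shift, reduce
  I7: { [S → P .] }  — reduce
  I8: { [P → . d ; S], [P → . num d x], [P → .], [P → d ; S .], [S → S . P num] }  — shift, 2 reduces
  I9: { [P → d . ; S], [S → d . num] }  — shift
  I10: { [S → d num .] }  — reduce
  I11: { [S → S P . num] }  — shift
  I12: { [S → S P num .] }  — reduce

Conflict in state I0:
  Shift-reduce conflict between [P → .] and [P → . d ; S]
So the grammar is NOT LR(0).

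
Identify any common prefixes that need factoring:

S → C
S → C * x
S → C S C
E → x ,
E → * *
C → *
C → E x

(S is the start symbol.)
Left-factoring is needed when two productions for the same non-terminal
share a common prefix on the right-hand side.

Productions for S:
  S → C
  S → C * x
  S → C S C
Productions for E:
  E → x ,
  E → * *
Productions for C:
  C → *
  C → E x

Found common prefix 'C' in productions for S

Answer: Yes, S has productions with common prefix 'C'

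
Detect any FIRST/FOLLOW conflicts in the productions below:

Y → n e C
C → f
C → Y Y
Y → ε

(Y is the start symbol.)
A FIRST/FOLLOW conflict occurs when a non-terminal N has a nullable alternative N → β (β ⇒* ε) and another alternative N → α with FIRST(α) ∩ FOLLOW(N) ≠ ∅: on such a lookahead the parser cannot decide between expanding α and letting N vanish via β.

Nullable non-terminals: C, Y.
FIRST sets used below: FIRST(Y) = { 'n', ε }

C: nullable alternative(s) C → Y Y; FOLLOW(C) = { $, 'n' }
  C → f: FIRST \ {ε} = { 'f' } — disjoint from FOLLOW(C)
  C → Y Y: FIRST \ {ε} = { 'n' } — this is the only nullable alternative, skip

Y: nullable alternative(s) Y → ε; FOLLOW(Y) = { $, 'n' }
  Y → n e C: FIRST \ {ε} = { 'n' } — overlaps FOLLOW(Y) on { 'n' }: CONFLICT
  Y → ε: FIRST \ {ε} = { } — this is the only nullable alternative, skip

So the grammar has 1 FIRST/FOLLOW conflict (marked CONFLICT above).

Answer: Yes. Y → n e C with FOLLOW(Y) on { 'n' }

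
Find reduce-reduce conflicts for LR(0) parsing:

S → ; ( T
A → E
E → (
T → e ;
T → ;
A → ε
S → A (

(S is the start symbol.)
Augment with S' → S and build the canonical LR(0) collection (I0 = CLOSURE({[S' → . S]}), then GOTO on every symbol after a dot until no new states appear). It has 12 states:
  I0: { [A → . E], [A → .], [E → . (], [S → . ; ( T], [S → . A (], [S' → . S] }  — shift, reduce
  I1: { [E → ( .] }  — reduce
  I2: { [S → ; . ( T] }  — shift
  I3: { [S → A . (] }  — shift
  I4: { [A → E .] }  — reduce
  I5: { [S' → S .] }  — accept
  I6: { [S → A ( .] }  — reduce
  I7: { [S → ; ( . T], [T → . ;], [T → . e ;] }  — shift
  I8: { [T → ; .] }  — reduce
  I9: { [S → ; ( T .] }  — reduce
  I10: { [T → e . ;] }  — shift
  I11: { [T → e ; .] }  — reduce

No state contains more than one complete item.

Answer: No reduce-reduce conflicts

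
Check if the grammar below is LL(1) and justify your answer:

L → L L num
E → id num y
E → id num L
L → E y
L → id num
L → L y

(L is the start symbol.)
Relevant sets:
  FIRST(L) = { 'id' }
  FIRST(E) = { 'id' }

For L:
  PREDICT(L → L L num) = { 'id' }
  PREDICT(L → E y) = { 'id' }
  PREDICT(L → id num) = { 'id' }
  PREDICT(L → L y) = { 'id' }
For E:
  PREDICT(E → id num y) = { 'id' }
  PREDICT(E → id num L) = { 'id' }

Conflict found: Predict set conflict for L: { 'id' }
The grammar is NOT LL(1).

Answer: No. Predict set conflict for L: { 'id' }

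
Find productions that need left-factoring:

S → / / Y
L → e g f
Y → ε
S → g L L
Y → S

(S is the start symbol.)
Left-factoring is needed when two productions for the same non-terminal
share a common prefix on the right-hand side.

Productions for S:
  S → / / Y
  S → g L L
Productions for Y:
  Y → ε
  Y → S

No common prefixes found.

Answer: No, left-factoring is not needed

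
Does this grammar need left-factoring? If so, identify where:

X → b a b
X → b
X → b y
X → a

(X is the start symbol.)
Yes, X has productions with common prefix 'b'

Left-factoring is needed when two productions for the same non-terminal
share a common prefix on the right-hand side.

Productions for X:
  X → b a b
  X → b
  X → b y
  X → a

Found common prefix 'b' in productions for X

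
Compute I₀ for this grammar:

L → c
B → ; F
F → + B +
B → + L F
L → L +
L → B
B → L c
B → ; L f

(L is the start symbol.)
First, augment the grammar with L' → L
I₀ = CLOSURE({ [L' → . L] }):
  [L' → . L] has the dot before L: add [L → . c], [L → . L +], [L → . B]
  [L → . B] has the dot before B: add [B → . ; F], [B → . + L F], [B → . L c], [B → . ; L f]
No further items can be added.

I₀ = { [B → . + L F], [B → . ; F], [B → . ; L f], [B → . L c], [L → . B], [L → . L +], [L → . c], [L' → . L] }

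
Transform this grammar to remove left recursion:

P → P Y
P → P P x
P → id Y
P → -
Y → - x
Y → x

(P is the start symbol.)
P is directly left-recursive. The standard transformation for
  A → A α₁ | ... | A α_m | β₁ | ... | β_n
is
  A  → β₁ A' | ... | β_n A'
  A' → α₁ A' | ... | α_m A' | ε

P → id Y becomes P → id Y P'
P → - becomes P → - P'
P → P Y becomes P' → Y P'
P → P P x becomes P' → P x P'
Add P' → ε

Productions for other non-terminals are unchanged:
  Y → - x
  Y → x

Resulting grammar:
P → id Y P'
P → - P'
P' → Y P'
P' → P x P'
P' → ε
Y → - x
Y → x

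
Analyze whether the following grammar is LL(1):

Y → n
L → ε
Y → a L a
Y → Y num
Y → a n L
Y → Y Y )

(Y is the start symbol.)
A grammar is LL(1) if for each non-terminal N with multiple productions, the predict sets of those productions are pairwise disjoint, where PREDICT(N → α) = (FIRST(α) \ {ε}) ∪ (FOLLOW(N) if α ⇒* ε).

Relevant sets:
  FIRST(Y) = { 'a', 'n' }

For Y:
  PREDICT(Y → n) = { 'n' }
  PREDICT(Y → a L a) = { 'a' }
  PREDICT(Y → Y num) = { 'a', 'n' }
  PREDICT(Y → a n L) = { 'a' }
  PREDICT(Y → Y Y ')') = { 'a', 'n' }
L has a single production, so nothing to check there.

Conflict found: Predict set conflict for Y: { 'n' }
The grammar is NOT LL(1).

Answer: No. Predict set conflict for Y: { 'n' }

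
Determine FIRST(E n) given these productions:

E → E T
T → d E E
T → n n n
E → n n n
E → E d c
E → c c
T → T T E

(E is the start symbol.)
{ 'c', 'n' }

FIRST sets of the non-terminals involved (from the grammar, by fixed-point iteration):
  FIRST(E) = { 'c', 'n' }

To compute FIRST(E n), process the symbols left to right:
Symbol E is a non-terminal. Add FIRST(E) \ {ε} = { 'c', 'n' }
E is not nullable (ε ∉ FIRST(E)), so stop here.
FIRST(E n) = { 'c', 'n' }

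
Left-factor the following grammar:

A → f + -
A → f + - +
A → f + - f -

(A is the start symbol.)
A → f + - A'
A' → ε
A' → +
A' → f -

Left-factoring transforms A → αβ₁ | αβ₂ into A → αA' and A' → β₁ | β₂
(α is the longest common prefix among the alternatives). Repeat until
no nonterminal has two alternatives with a common prefix.

Round 1: A has alternatives sharing prefix 'f + -'. Introduce A': A → f + - A'
  Add: A' → ε
  Add: A' → +
  Add: A' → f -

No remaining common prefixes — done.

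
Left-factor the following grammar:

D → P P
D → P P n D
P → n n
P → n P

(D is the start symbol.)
D → P P D'
D' → ε
D' → n D
P → n P'
P' → n
P' → P

Left-factoring transforms A → αβ₁ | αβ₂ into A → αA' and A' → β₁ | β₂
(α is the longest common prefix among the alternatives). Repeat until
no nonterminal has two alternatives with a common prefix.

Round 1: D has alternatives sharing prefix 'P P'. Introduce D': D → P P D'
  Add: D' → ε
  Add: D' → n D

Round 2: P has alternatives sharing prefix 'n'. Introduce P': P → n P'
  Add: P' → n
  Add: P' → P

No remaining common prefixes — done.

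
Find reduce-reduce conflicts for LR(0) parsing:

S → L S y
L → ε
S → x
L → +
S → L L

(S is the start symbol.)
Yes — I5: [L → .] vs [S → L L .]

A reduce-reduce conflict occurs when an LR(0) state has two complete items [A → α .] and [B → β .] — both call for a reduction, and with no lookahead the parser cannot choose between them.

Augment with S' → S and build the canonical LR(0) collection (I0 = CLOSURE({[S' → . S]}), then GOTO on every symbol after a dot until no new states appear). It has 8 states:
  I0: { [L → . +], [L → .], [S → . L L], [S → . L S y], [S → . x], [S' → . S] }  — shift, reduce
  I1: { [L → + .] }  — reduce
  I2: { [L → . +], [L → .], [S → . L L], [S → . L S y], [S → . x], [S → L . L], [S → L . S y] }  — shift, reduce
  I3: { [S' → S .] }  — accept
  I4: { [S → x .] }  — reduce
  I5: { [L → . +], [L → .], [S → . L L], [S → . L S y], [S → . x], [S → L . L], [S → L . S y], [S → L L .] }  — shift, 2 reduces
  I6: { [S → L S . y] }  — shift
  I7: { [S → L S y .] }  — reduce

I5 contains complete items [L → .], [S → L L .] — reduce-reduce conflict.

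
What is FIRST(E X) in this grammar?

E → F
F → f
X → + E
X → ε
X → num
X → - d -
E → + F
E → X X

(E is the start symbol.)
{ '+', '-', 'f', 'num', ε }

FIRST sets of the non-terminals involved (from the grammar, by fixed-point iteration):
  FIRST(E) = { '+', '-', 'f', 'num', ε }
  FIRST(X) = { '+', '-', 'num', ε }

To compute FIRST(E X), process the symbols left to right:
Symbol E is a non-terminal. Add FIRST(E) \ {ε} = { '+', '-', 'f', 'num' }
E is nullable (ε ∈ FIRST(E)), continue to the next symbol.
Symbol X is a non-terminal. Add FIRST(X) \ {ε} = { '+', '-', 'num' }
X is nullable (ε ∈ FIRST(X)), continue to the next symbol.
All symbols are nullable, so ε is in the result.
FIRST(E X) = { '+', '-', 'f', 'num', ε }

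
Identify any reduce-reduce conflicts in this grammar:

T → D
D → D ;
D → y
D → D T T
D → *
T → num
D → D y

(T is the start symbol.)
Yes — I8: [D → D y .] vs [D → y .]

Augment with T' → T and build the canonical LR(0) collection (I0 = CLOSURE({[T' → . T]}), then GOTO on every symbol after a dot until no new states appear). It has 10 states:
  I0: { [D → . *], [D → . D ;], [D → . D T T], [D → . D y], [D → . y], [T → . D], [T → . num], [T' → . T] }  — shift
  I1: { [D → * .] }  — reduce
  I2: { [D → . *], [D → . D ;], [D → . D T T], [D → . D y], [D → . y], [D → D . ;], [D → D . T T], [D → D . y], [T → . D], [T → . num], [T → D .] }  — shift, reduce
  I3: { [T' → T .] }  — accept
  I4: { [T → num .] }  — reduce
  I5: { [D → y .] }  — reduce
  I6: { [D → D ; .] }  — reduce
  I7: { [D → . *], [D → . D ;], [D → . D T T], [D → . D y], [D → . y], [D → D T . T], [T → . D], [T → . num] }  — shift
  I8: { [D → D y .], [D → y .] }  — 2 reduces
  I9: { [D → D T T .] }  — reduce

I8 contains complete items [D → D y .], [D → y .] — reduce-reduce conflict.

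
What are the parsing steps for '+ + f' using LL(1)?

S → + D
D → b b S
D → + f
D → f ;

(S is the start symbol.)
LL(1) parsing maintains a stack (initially the start symbol over $) and the input. At each step: if the stack top is a terminal, match it against the current input token; if it is a non-terminal N, replace it with the RHS of M[N, lookahead] (the unique production whose predict set contains the lookahead).

Stack is shown with the top on the left.

Stack  Input    Action
----------------------
S $    + + f $  output S → + D
+ D $  + + f $  match '+'
D $    + f $    output D → + f
+ f $  + f $    match '+'
f $    f $      match 'f'
$      $        accept

The string is accepted.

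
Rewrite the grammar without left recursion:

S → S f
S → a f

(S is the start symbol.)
S is directly left-recursive. The standard transformation for
  A → A α₁ | ... | A α_m | β₁ | ... | β_n
is
  A  → β₁ A' | ... | β_n A'
  A' → α₁ A' | ... | α_m A' | ε

S → a f becomes S → a f S'
S → S f becomes S' → f S'
Add S' → ε

Resulting grammar:
S → a f S'
S' → f S'
S' → ε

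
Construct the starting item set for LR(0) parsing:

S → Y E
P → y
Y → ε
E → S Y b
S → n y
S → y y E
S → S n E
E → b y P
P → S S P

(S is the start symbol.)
{ [S → . S n E], [S → . Y E], [S → . n y], [S → . y y E], [S' → . S], [Y → .] }

First, augment the grammar with S' → S
I₀ = CLOSURE({ [S' → . S] }):
  [S' → . S] has the dot before S: add [S → . Y E], [S → . n y], [S → . y y E], [S → . S n E]
  [S → . Y E] has the dot before Y: add [Y → .]
No further items can be added.

I₀ = { [S → . S n E], [S → . Y E], [S → . n y], [S → . y y E], [S' → . S], [Y → .] }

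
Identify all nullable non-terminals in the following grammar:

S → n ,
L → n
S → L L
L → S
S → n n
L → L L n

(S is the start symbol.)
A non-terminal is nullable if it can derive ε (the empty string): either it has an ε-production, or it has a production whose right-hand side consists entirely of nullable non-terminals.

There are no ε-productions, so no non-terminal can derive ε.
No non-terminals are nullable.

Answer: None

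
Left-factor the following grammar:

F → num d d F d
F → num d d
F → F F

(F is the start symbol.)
Left-factoring transforms A → αβ₁ | αβ₂ into A → αA' and A' → β₁ | β₂
(α is the longest common prefix among the alternatives). Repeat until
no nonterminal has two alternatives with a common prefix.

Round 1: F has alternatives sharing prefix 'num d d'. Introduce F': F → num d d F'
  Add: F' → F d
  Add: F' → ε

No remaining common prefixes — done.

Resulting grammar:
F → num d d F'
F' → F d
F' → ε
F → F F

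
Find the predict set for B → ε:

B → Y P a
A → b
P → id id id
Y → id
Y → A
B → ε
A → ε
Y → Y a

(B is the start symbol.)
{ $ }

PREDICT(B → ε) = (FIRST(RHS) \ {ε}) ∪ (FOLLOW(B) if ε ∈ FIRST(RHS), i.e. RHS ⇒* ε)
The right-hand side is ε (FIRST(ε) = { ε }), so the predict set is FOLLOW(B) = { $ }
PREDICT(B → ε) = { $ }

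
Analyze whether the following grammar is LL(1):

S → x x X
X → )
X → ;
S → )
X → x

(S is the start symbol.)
Yes, the grammar is LL(1).

A grammar is LL(1) if for each non-terminal N with multiple productions, the predict sets of those productions are pairwise disjoint, where PREDICT(N → α) = (FIRST(α) \ {ε}) ∪ (FOLLOW(N) if α ⇒* ε).

For S:
  PREDICT(S → x x X) = { 'x' }
  PREDICT(S → ')') = { ')' }
For X:
  PREDICT(X → ')') = { ')' }
  PREDICT(X → ';') = { ';' }
  PREDICT(X → x) = { 'x' }

All predict sets are disjoint. The grammar IS LL(1).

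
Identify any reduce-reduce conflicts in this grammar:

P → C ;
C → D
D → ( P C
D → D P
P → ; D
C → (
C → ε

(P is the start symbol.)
Yes — I1: [C → .] vs [C → ( .]; I4: [C → .] vs [C → D .]; I9: [C → .] vs [P → ; D .]

Augment with P' → P and build the canonical LR(0) collection (I0 = CLOSURE({[P' → . P]}), then GOTO on every symbol after a dot until no new states appear). It has 12 states:
  I0: { [C → . (], [C → . D], [C → .], [D → . ( P C], [D → . D P], [P → . ; D], [P → . C ;], [P' → . P] }  — shift, reduce
  I1: { [C → ( .], [C → . (], [C → . D], [C → .], [D → ( . P C], [D → . ( P C], [D → . D P], [P → . ; D], [P → . C ;] }  — shift, 2 reduces
  I2: { [D → . ( P C], [D → . D P], [P → ; . D] }  — shift
  I3: { [P → C . ;] }  — shift
  I4: { [C → . (], [C → . D], [C → .], [C → D .], [D → . ( P C], [D → . D P], [D → D . P], [P → . ; D], [P → . C ;] }  — shift, 2 reduces
  I5: { [P' → P .] }  — accept
  I6: { [D → D P .] }  — reduce
  I7: { [P → C ; .] }  — reduce
  I8: { [C → . (], [C → . D], [C → .], [D → ( . P C], [D → . ( P C], [D → . D P], [P → . ; D], [P → . C ;] }  — shift, reduce
  I9: { [C → . (], [C → . D], [C → .], [D → . ( P C], [D → . D P], [D → D . P], [P → . ; D], [P → . C ;], [P → ; D .] }  — shift, 2 reduces
  I10: { [C → . (], [C → . D], [C → .], [D → ( P . C], [D → . ( P C], [D → . D P] }  — shift, reduce
  I11: { [D → ( P C .] }  — reduce

I1 contains complete items [C → .], [C → ( .] — reduce-reduce conflict.
I4 contains complete items [C → .], [C → D .] — reduce-reduce conflict.
I9 contains complete items [C → .], [P → ; D .] — reduce-reduce conflict.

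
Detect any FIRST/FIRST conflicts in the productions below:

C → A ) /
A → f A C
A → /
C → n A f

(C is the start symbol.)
No FIRST/FIRST conflicts.

FIRST sets of the non-terminals at (or reachable through a nullable prefix from) the front of some alternative:
  FIRST(A) = { '/', 'f' }

Productions for C:
  C → A ) /: FIRST = { '/', 'f' }
  C → n A f: FIRST = { 'n' }
Productions for A:
  A → f A C: FIRST = { 'f' }
  A → /: FIRST = { '/' }

All alternatives of each non-terminal have pairwise disjoint FIRST sets.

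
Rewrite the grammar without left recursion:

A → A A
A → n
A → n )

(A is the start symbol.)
A → n A'
A → n ) A'
A' → A A'
A' → ε

A is directly left-recursive. The standard transformation for
  A → A α₁ | ... | A α_m | β₁ | ... | β_n
is
  A  → β₁ A' | ... | β_n A'
  A' → α₁ A' | ... | α_m A' | ε

A → n becomes A → n A'
A → n ) becomes A → n ) A'
A → A A becomes A' → A A'
Add A' → ε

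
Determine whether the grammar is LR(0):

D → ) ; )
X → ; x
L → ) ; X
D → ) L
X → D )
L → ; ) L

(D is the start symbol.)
No. Shift-reduce conflict between [D → ) ; ) .] and [L → . ) ; X]

Augment with D' → D and build the canonical LR(0) collection (I0 = CLOSURE({[D' → . D]}), then GOTO on every symbol after a dot until no new states appear). It has 16 states:
  I0: { [D → . ) ; )], [D → . ) L], [D' → . D] }  — shift
  I1: { [D → ) . ; )], [D → ) . L], [L → . ) ; X], [L → . ; ) L] }  — shift
  I2: { [D' → D .] }  — accept
  I3: { [L → ) . ; X] }  — shift
  I4: { [D → ) ; . )], [L → ; . ) L] }  — shift
  I5: { [D → ) L .] }  — reduce
  I6: { [D → ) ; ) .], [L → . ) ; X], [L → . ; ) L], [L → ; ) . L] }  — shift, reduce
  I7: { [L → ; . ) L] }  — shift
  I8: { [L → ; ) L .] }  — reduce
  I9: { [L → . ) ; X], [L → . ; ) L], [L → ; ) . L] }  — shift
  I10: { [D → . ) ; )], [D → . ) L], [L → ) ; . X], [X → . ; x], [X → . D )] }  — shift
  I11: { [X → ; . x] }  — shift
  I12: { [X → D . )] }  — shift
  I13: { [L → ) ; X .] }  — reduce
  I14: { [X → D ) .] }  — reduce
  I15: { [X → ; x .] }  — reduce

Conflict in state I6:
  Shift-reduce conflict between [D → ) ; ) .] and [L → . ) ; X]
So the grammar is NOT LR(0).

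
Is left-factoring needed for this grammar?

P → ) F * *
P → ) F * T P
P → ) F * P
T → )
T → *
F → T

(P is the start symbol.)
Left-factoring is needed when two productions for the same non-terminal
share a common prefix on the right-hand side.

Productions for P:
  P → ) F * *
  P → ) F * T P
  P → ) F * P
Productions for T:
  T → )
  T → *

Found common prefix ') F *' in productions for P

Answer: Yes, P has productions with common prefix ') F *'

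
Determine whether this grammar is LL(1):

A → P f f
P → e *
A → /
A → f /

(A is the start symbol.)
Yes, the grammar is LL(1).

A grammar is LL(1) if for each non-terminal N with multiple productions, the predict sets of those productions are pairwise disjoint, where PREDICT(N → α) = (FIRST(α) \ {ε}) ∪ (FOLLOW(N) if α ⇒* ε).

Relevant sets:
  FIRST(P) = { 'e' }

For A:
  PREDICT(A → P f f) = { 'e' }
  PREDICT(A → '/') = { '/' }
  PREDICT(A → f '/') = { 'f' }
P has a single production, so nothing to check there.

All predict sets are disjoint. The grammar IS LL(1).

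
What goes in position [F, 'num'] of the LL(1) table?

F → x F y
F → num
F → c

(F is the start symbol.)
To find M[F, 'num'], we find productions for F where 'num' is in the predict set (PREDICT(N → α) = (FIRST(α) \ {ε}) ∪ (FOLLOW(N) if α ⇒* ε)).

F → x F y: PREDICT = { 'x' }
F → num: PREDICT = { 'num' }
  'num' is in predict set, so this production goes in M[F, 'num']
F → c: PREDICT = { 'c' }

M[F, 'num'] = F → num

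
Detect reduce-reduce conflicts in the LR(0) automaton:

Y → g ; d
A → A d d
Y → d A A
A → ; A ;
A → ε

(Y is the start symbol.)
No reduce-reduce conflicts

A reduce-reduce conflict occurs when an LR(0) state has two complete items [A → α .] and [B → β .] — both call for a reduction, and with no lookahead the parser cannot choose between them.

Augment with Y' → Y and build the canonical LR(0) collection (I0 = CLOSURE({[Y' → . Y]}), then GOTO on every symbol after a dot until no new states appear). It has 13 states:
  I0: { [Y → . d A A], [Y → . g ; d], [Y' → . Y] }  — shift
  I1: { [Y' → Y .] }  — accept
  I2: { [A → . ; A ;], [A → . A d d], [A → .], [Y → d . A A] }  — shift, reduce
  I3: { [Y → g . ; d] }  — shift
  I4: { [Y → g ; . d] }  — shift
  I5: { [Y → g ; d .] }  — reduce
  I6: { [A → . ; A ;], [A → . A d d], [A → .], [A → ; . A ;] }  — shift, reduce
  I7: { [A → . ; A ;], [A → . A d d], [A → .], [A → A . d d], [Y → d A . A] }  — shift, reduce
  I8: { [A → A . d d], [Y → d A A .] }  — shift, reduce
  I9: { [A → A d . d] }  — shift
  I10: { [A → A d d .] }  — reduce
  I11: { [A → ; A . ;], [A → A . d d] }  — shift
  I12: { [A → ; A ; .] }  — reduce

No state contains more than one complete item.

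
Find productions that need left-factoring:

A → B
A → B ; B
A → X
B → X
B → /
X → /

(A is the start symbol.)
Yes, A has productions with common prefix 'B'

Left-factoring is needed when two productions for the same non-terminal
share a common prefix on the right-hand side.

Productions for A:
  A → B
  A → B ; B
  A → X
Productions for B:
  B → X
  B → /

Found common prefix 'B' in productions for A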